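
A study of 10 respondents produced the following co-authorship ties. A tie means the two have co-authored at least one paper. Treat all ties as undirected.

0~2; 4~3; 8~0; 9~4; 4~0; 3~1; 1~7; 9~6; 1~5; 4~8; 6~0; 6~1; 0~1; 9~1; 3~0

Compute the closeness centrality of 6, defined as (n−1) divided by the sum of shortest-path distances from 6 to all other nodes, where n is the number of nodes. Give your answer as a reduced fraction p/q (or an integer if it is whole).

3/5

Distances from 6: 0:1, 1:1, 2:2, 3:2, 4:2, 5:2, 7:2, 8:2, 9:1. Sum = 15.
n = 10, so closeness = 9/15 = 3/5.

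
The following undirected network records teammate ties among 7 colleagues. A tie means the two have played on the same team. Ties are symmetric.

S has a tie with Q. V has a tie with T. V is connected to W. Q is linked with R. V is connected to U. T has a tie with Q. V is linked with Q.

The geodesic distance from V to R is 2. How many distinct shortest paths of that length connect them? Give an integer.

The shortest distance is 2, and the only length-2 path is V–Q–R. So there is exactly 1 shortest path.

1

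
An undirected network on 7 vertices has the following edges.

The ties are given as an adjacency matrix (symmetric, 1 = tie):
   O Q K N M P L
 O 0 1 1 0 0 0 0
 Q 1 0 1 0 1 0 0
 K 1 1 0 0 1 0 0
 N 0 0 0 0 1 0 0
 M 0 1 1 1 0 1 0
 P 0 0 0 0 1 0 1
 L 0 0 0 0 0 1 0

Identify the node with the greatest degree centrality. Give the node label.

M

Degrees — K:3, L:1, M:4, N:1, O:2, P:2, Q:3.
The maximum is 4, attained only by M.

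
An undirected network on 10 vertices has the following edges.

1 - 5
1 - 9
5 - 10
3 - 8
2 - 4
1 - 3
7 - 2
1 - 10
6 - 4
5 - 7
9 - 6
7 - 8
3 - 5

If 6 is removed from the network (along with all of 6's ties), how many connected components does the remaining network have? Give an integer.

6's neighbors (4 and 9) remain reachable from one another through other ties, so the rest of the network stays in one piece.

1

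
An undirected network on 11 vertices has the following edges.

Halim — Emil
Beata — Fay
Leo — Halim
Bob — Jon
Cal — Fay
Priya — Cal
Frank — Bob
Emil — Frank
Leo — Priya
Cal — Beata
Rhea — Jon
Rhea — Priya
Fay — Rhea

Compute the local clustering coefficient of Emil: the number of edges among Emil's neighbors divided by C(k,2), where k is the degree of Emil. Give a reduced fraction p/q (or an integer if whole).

Emil's neighbors: Frank and Halim (k = 2).
Possible neighbor pairs: C(2,2) = 1. Edges among them: none → e = 0.
Clustering(Emil) = 0/1.

0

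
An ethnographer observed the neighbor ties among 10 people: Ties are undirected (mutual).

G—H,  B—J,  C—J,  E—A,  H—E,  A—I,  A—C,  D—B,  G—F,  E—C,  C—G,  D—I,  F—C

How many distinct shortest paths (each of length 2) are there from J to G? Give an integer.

The shortest distance is 2, and the only length-2 path is J–C–G. So there is exactly 1 shortest path.

1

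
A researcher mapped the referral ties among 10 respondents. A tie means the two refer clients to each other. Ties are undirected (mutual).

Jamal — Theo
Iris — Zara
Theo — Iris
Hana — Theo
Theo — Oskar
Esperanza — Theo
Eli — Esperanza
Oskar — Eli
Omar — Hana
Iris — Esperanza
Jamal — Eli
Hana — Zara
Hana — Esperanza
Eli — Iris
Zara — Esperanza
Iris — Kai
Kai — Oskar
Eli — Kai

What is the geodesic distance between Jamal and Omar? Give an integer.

One shortest route is Jamal – Theo – Hana – Omar, which uses 3 edges, and at distance 2 from Jamal we only reach {Esperanza, Hana, Iris, Kai, Oskar}, which does not include Omar. So d(Jamal,Omar) = 3.

3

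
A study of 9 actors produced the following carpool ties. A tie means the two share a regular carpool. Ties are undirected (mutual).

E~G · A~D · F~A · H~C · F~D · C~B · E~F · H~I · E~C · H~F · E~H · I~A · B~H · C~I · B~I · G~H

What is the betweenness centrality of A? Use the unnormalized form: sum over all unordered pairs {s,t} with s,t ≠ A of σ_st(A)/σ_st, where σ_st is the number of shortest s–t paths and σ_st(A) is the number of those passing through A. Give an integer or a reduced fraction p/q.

7/3

Pairs whose geodesics pass through A — D–I: 1; D–B: 1/2; D–C: 1/3; F–I: 1/2.
All other pairs contribute 0.
Summing the contributions gives betweenness(A) = 7/3.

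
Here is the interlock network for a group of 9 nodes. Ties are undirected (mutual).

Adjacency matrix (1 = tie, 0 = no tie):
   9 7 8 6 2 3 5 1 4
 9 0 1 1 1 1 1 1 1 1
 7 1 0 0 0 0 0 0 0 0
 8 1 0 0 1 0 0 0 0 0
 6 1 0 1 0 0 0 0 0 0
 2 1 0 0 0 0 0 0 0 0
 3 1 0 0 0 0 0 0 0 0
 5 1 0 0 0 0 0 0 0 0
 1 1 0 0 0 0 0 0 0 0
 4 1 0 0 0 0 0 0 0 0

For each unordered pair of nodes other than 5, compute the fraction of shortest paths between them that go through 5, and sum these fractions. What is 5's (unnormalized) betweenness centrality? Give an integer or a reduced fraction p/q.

No shortest path between any pair of other nodes passes through 5.
Summing the contributions gives betweenness(5) = 0.

0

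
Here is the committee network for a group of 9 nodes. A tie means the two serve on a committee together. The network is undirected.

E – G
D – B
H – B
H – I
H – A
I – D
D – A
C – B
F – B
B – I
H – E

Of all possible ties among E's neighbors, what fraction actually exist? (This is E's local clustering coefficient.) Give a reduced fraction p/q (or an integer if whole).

0

E's neighbors: G and H (k = 2).
Possible neighbor pairs: C(2,2) = 1. Edges among them: none → e = 0.
Clustering(E) = 0/1.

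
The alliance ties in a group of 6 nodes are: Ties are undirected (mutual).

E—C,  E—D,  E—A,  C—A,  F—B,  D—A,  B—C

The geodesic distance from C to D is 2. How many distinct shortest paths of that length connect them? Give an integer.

2

The shortest distance is 2. The length-2 paths are: C–E–D; C–A–D.
That gives 2 distinct shortest paths.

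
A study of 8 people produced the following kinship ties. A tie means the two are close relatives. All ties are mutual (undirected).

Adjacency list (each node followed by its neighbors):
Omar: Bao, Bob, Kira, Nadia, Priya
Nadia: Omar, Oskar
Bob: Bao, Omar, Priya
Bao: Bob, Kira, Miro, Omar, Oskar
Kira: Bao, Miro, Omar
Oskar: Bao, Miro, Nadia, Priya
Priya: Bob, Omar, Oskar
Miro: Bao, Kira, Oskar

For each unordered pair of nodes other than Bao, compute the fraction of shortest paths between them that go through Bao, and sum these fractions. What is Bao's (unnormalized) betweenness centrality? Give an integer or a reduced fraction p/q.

Pairs whose geodesics pass through Bao — Bob–Miro: 1; Bob–Oskar: 1/2; Bob–Kira: 1/2; Miro–Omar: 1/2; Oskar–Kira: 1/2; Oskar–Omar: 1/3.
All other pairs contribute 0.
Summing the contributions gives betweenness(Bao) = 10/3.

10/3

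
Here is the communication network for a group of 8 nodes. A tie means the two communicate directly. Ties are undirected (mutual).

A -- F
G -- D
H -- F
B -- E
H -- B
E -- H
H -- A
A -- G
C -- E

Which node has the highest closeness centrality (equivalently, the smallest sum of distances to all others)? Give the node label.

Farness (sum of distances to all others) for each node — A:12, B:15, C:20, D:22, E:14, F:14, G:16, H:11.
The smallest farness is 11, for H, so H has the highest closeness.

H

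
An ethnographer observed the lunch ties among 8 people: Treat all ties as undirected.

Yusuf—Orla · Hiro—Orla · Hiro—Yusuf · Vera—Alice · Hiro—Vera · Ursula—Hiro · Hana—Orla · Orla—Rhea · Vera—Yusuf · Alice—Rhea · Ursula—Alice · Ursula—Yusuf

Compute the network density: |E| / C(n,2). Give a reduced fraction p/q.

3/7

There are 12 edges and 8 nodes, so the maximum possible is C(8,2) = 28.
Density = 12/28 = 3/7.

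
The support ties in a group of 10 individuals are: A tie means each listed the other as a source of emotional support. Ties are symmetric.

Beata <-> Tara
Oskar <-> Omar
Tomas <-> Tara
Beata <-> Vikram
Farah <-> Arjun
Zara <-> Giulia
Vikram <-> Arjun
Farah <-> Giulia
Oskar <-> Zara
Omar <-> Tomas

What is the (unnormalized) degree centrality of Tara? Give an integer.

2

Tara is directly tied to Beata and Tomas. That is 2 neighbors, so the degree of Tara is 2.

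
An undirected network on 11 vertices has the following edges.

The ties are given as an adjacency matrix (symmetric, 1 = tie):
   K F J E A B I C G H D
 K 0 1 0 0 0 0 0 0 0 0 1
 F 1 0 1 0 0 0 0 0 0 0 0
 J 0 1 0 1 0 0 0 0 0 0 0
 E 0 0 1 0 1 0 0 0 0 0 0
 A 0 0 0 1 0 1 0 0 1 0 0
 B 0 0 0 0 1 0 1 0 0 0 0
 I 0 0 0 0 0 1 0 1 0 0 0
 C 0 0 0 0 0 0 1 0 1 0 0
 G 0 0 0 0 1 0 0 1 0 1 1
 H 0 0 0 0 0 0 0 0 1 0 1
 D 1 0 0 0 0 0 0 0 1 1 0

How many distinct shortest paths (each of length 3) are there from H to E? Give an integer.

The shortest distance is 3, and the only length-3 path is H–G–A–E. So there is exactly 1 shortest path.

1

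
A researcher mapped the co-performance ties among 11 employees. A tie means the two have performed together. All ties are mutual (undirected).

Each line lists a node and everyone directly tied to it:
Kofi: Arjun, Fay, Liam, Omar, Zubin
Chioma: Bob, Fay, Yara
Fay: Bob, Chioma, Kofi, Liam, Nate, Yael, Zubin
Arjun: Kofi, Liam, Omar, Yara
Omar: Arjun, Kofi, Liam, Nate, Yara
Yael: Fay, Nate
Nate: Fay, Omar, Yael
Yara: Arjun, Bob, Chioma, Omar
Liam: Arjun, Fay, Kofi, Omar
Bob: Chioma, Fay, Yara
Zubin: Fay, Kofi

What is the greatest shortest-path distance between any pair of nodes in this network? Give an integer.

Eccentricity of each node (its greatest distance to any other): Arjun:3, Bob:2, Chioma:2, Fay:2, Kofi:2, Liam:2, Nate:2, Omar:2, Yael:3, Yara:3, Zubin:3.
The maximum eccentricity is 3, realized for instance by the pair Yara–Zubin via Yara – Arjun – Kofi – Zubin. So the diameter is 3.

3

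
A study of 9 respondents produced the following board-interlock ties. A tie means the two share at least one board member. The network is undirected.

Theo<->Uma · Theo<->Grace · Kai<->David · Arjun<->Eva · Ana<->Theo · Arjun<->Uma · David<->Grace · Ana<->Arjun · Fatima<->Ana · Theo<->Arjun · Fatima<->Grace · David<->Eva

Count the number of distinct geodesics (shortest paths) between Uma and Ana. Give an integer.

2

The shortest distance is 2. The length-2 paths are: Uma–Theo–Ana; Uma–Arjun–Ana.
That gives 2 distinct shortest paths.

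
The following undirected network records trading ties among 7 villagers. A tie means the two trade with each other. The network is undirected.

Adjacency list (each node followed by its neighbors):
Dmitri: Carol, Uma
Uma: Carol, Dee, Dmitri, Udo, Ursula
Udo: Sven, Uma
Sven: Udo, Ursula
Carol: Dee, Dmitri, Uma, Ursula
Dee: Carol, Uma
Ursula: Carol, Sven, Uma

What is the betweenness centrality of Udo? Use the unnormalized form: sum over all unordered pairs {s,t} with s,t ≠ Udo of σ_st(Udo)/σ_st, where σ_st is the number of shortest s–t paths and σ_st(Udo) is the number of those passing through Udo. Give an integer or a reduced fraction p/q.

7/6

Pairs whose geodesics pass through Udo — Sven–Dee: 1/3; Sven–Dmitri: 1/3; Sven–Uma: 1/2.
All other pairs contribute 0.
Summing the contributions gives betweenness(Udo) = 7/6.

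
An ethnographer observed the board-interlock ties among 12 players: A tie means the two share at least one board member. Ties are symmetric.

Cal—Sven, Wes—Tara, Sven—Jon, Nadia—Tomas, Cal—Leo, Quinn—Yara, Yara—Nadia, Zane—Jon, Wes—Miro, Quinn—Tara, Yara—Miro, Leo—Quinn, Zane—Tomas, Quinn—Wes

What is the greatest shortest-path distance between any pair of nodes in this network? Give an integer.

Eccentricity of each node (its greatest distance to any other): Cal:4, Jon:5, Leo:4, Miro:5, Nadia:4, Quinn:4, Sven:5, Tara:5, Tomas:4, Wes:5, Yara:4, Zane:5.
The maximum eccentricity is 5, realized for instance by the pair Tara–Jon via Tara – Quinn – Leo – Cal – Sven – Jon. So the diameter is 5.

5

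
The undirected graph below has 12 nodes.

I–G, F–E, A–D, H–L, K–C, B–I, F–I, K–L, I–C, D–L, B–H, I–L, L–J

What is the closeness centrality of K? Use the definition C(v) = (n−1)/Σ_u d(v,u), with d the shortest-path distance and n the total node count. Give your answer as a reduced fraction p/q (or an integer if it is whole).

Distances from K: A:3, B:3, C:1, D:2, E:4, F:3, G:3, H:2, I:2, J:2, L:1. Sum = 26.
n = 12, so closeness = 11/26.

11/26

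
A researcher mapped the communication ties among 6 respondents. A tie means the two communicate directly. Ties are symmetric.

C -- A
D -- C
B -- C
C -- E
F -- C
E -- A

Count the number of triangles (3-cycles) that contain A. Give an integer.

1

A's neighbors: C and E.
Neighbor pairs that are themselves tied: A–C–E. Each forms one triangle with A, for 1 in total.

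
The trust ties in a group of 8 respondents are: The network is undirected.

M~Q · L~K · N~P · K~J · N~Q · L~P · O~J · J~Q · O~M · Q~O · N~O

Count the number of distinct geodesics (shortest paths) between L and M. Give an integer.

4

The shortest distance is 4. The length-4 paths are: L–K–J–Q–M; L–P–N–Q–M; L–K–J–O–M; L–P–N–O–M.
That gives 4 distinct shortest paths.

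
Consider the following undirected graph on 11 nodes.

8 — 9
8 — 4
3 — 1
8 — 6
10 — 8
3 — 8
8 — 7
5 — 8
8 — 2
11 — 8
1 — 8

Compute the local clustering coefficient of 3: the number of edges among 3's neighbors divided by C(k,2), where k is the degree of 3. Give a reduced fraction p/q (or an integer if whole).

1

3's neighbors: 1 and 8 (k = 2).
Possible neighbor pairs: C(2,2) = 1. Edges among them: 1–8 → e = 1.
Clustering(3) = 1/1.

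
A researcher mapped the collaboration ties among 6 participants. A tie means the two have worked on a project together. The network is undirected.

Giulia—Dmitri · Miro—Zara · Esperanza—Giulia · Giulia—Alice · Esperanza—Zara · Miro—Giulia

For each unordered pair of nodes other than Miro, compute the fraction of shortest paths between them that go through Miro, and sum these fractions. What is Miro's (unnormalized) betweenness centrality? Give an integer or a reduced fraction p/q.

3/2

Pairs whose geodesics pass through Miro — Alice–Zara: 1/2; Giulia–Zara: 1/2; Dmitri–Zara: 1/2.
All other pairs contribute 0.
Summing the contributions gives betweenness(Miro) = 3/2.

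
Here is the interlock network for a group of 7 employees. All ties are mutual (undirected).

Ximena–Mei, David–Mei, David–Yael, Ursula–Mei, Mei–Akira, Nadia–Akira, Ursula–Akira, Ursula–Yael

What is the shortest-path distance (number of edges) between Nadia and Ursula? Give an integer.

One shortest route is Nadia – Akira – Ursula, which uses 2 edges, and Nadia and Ursula are not directly tied, so nothing shorter exists. So d(Nadia,Ursula) = 2.

2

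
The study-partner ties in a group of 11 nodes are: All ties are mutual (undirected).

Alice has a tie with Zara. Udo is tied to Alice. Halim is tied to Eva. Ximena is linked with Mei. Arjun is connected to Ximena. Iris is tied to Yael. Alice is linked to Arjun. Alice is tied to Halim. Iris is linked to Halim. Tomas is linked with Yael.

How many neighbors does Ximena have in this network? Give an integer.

2

Ximena is directly tied to Arjun and Mei. That is 2 neighbors, so the degree of Ximena is 2.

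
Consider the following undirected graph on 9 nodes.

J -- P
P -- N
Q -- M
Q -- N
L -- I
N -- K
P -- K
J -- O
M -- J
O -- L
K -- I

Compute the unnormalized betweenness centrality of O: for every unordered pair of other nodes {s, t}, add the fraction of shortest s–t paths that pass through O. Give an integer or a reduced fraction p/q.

Pairs whose geodesics pass through O — M–L: 1; M–I: 1/3; J–L: 1; J–I: 1/2; L–P: 1/2; L–Q: 1/2.
All other pairs contribute 0.
Summing the contributions gives betweenness(O) = 23/6.

23/6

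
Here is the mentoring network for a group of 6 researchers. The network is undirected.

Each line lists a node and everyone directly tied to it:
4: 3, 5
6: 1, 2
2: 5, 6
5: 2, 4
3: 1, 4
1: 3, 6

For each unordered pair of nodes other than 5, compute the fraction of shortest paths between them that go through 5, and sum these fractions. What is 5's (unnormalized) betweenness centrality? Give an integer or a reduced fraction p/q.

2

Pairs whose geodesics pass through 5 — 3–2: 1/2; 6–4: 1/2; 2–4: 1.
All other pairs contribute 0.
Summing the contributions gives betweenness(5) = 2.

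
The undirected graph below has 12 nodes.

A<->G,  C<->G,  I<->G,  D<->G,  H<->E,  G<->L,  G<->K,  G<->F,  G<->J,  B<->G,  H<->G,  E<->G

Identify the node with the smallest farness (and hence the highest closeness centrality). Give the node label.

Farness (sum of distances to all others) for each node — A:21, B:21, C:21, D:21, E:20, F:21, G:11, H:20, I:21, J:21, K:21, L:21.
The smallest farness is 11, for G, so G has the highest closeness.

G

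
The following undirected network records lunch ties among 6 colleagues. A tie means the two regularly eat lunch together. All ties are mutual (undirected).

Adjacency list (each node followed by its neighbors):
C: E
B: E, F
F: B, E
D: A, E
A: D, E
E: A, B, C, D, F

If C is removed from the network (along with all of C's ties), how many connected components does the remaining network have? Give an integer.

1

C's neighbors (E) remain reachable from one another through other ties, so the rest of the network stays in one piece.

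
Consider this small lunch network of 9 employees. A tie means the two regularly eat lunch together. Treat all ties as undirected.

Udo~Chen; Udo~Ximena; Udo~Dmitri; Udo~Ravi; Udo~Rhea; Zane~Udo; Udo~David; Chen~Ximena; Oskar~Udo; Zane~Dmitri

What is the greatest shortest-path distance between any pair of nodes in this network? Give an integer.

2

Eccentricity of each node (its greatest distance to any other): Chen:2, David:2, Dmitri:2, Oskar:2, Ravi:2, Rhea:2, Udo:1, Ximena:2, Zane:2.
The maximum eccentricity is 2, realized for instance by the pair David–Rhea via David – Udo – Rhea. So the diameter is 2.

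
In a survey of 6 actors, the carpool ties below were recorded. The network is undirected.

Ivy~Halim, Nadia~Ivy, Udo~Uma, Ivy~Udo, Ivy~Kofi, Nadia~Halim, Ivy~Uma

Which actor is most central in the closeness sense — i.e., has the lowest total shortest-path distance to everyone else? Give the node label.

Farness (sum of distances to all others) for each node — Halim:8, Ivy:5, Kofi:9, Nadia:8, Udo:8, Uma:8.
The smallest farness is 5, for Ivy, so Ivy has the highest closeness.

Ivy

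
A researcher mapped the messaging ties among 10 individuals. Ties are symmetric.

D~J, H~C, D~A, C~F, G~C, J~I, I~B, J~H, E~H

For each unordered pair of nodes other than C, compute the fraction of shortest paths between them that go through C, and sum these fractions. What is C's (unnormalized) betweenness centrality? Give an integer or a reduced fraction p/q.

15

Pairs whose geodesics pass through C — A–G: 1; A–F: 1; G–H: 1; G–J: 1; G–E: 1; G–F: 1; G–B: 1; G–I: 1; G–D: 1; H–F: 1; J–F: 1; E–F: 1; F–B: 1; F–I: 1 … (+1 more pairs).
All other pairs contribute 0.
Summing the contributions gives betweenness(C) = 15.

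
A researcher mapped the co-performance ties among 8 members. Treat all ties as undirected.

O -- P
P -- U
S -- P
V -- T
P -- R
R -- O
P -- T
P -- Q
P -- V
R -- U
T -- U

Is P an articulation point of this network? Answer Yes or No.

Removing P leaves {Q} with no path to {O, R, T, U, and V}, so the network splits into 3 components. P is a cut vertex.

Yes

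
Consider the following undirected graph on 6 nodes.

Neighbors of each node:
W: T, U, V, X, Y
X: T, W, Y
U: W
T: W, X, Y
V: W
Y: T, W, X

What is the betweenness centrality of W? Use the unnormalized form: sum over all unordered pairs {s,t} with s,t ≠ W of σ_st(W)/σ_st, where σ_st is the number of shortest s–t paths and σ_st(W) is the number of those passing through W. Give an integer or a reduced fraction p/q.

Pairs whose geodesics pass through W — Y–U: 1; Y–V: 1; U–T: 1; U–X: 1; U–V: 1; T–V: 1; X–V: 1.
All other pairs contribute 0.
Summing the contributions gives betweenness(W) = 7.

7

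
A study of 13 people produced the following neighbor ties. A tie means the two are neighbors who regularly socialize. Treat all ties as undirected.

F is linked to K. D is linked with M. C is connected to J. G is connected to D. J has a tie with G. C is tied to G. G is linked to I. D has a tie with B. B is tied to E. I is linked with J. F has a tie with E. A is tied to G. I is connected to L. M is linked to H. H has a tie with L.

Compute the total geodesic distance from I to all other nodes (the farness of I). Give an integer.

Distances from I: A:2, B:3, C:2, D:2, E:4, F:5, G:1, H:2, J:1, K:6, L:1, M:3.
Sum = 2 + 3 + 2 + 2 + 4 + 5 + 1 + 2 + 1 + 6 + 1 + 3 = 32.

32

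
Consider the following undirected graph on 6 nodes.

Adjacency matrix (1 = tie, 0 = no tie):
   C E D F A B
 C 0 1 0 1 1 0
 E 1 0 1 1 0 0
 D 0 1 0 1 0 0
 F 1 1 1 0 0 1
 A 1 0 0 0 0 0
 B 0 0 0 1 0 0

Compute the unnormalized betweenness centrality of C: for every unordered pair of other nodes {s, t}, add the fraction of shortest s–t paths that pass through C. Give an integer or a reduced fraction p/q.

4

Pairs whose geodesics pass through C — E–A: 1; D–A: 2/2; F–A: 1; A–B: 1.
All other pairs contribute 0.
Summing the contributions gives betweenness(C) = 4.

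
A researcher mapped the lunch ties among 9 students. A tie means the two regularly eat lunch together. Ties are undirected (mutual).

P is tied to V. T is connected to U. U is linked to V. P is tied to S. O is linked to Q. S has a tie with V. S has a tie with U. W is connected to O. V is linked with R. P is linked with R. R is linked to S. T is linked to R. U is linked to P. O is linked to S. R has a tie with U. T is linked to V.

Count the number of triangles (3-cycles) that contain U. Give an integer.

U's neighbors: P, R, S, T, and V.
Neighbor pairs that are themselves tied: U–P–R; U–P–S; U–P–V; U–R–S; U–R–T; U–R–V; U–S–V; U–T–V. Each forms one triangle with U, for 8 in total.

8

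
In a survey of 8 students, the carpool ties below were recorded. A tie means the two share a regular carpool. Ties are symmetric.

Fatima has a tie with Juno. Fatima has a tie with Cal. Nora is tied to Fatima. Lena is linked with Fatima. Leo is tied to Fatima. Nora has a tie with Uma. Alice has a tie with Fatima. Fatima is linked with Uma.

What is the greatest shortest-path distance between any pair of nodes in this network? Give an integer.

Eccentricity of each node (its greatest distance to any other): Alice:2, Cal:2, Fatima:1, Juno:2, Lena:2, Leo:2, Nora:2, Uma:2.
The maximum eccentricity is 2, realized for instance by the pair Uma–Alice via Uma – Fatima – Alice. So the diameter is 2.

2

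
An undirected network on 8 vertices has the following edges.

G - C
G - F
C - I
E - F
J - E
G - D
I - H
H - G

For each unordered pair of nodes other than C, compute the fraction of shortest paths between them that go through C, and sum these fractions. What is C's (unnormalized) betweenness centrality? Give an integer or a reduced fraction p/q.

5/2

Pairs whose geodesics pass through C — E–I: 1/2; G–I: 1/2; F–I: 1/2; I–D: 1/2; I–J: 1/2.
All other pairs contribute 0.
Summing the contributions gives betweenness(C) = 5/2.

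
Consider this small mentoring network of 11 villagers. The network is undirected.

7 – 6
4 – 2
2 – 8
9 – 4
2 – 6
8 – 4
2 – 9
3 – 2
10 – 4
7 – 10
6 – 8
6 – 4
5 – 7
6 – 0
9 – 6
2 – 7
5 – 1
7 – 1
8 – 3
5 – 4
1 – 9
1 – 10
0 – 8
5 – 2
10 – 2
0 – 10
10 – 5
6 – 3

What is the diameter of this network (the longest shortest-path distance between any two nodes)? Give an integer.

Eccentricity of each node (its greatest distance to any other): 0:2, 1:3, 2:2, 3:3, 4:2, 5:2, 6:2, 7:2, 8:3, 9:2, 10:2.
The maximum eccentricity is 3, realized for instance by the pair 3–1 via 3 – 2 – 5 – 1. So the diameter is 3.

3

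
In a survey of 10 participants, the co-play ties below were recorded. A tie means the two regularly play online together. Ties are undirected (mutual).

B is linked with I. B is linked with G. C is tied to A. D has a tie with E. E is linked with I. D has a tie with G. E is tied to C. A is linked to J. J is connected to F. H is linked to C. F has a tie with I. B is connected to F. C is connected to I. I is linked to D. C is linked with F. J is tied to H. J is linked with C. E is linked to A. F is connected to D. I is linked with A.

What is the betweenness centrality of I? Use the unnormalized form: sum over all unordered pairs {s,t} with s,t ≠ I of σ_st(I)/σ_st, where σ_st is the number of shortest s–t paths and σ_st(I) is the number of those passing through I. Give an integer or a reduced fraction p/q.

2633/420

Pairs whose geodesics pass through I — D–H: 1/4; D–A: 1/2; D–C: 1/3; D–B: 1/3; H–G: 2/7; H–B: 1/3; G–A: 2/3; G–C: 2/5; F–A: 1/3; F–E: 1/3; A–B: 1; C–B: 1/2; B–E: 1.
All other pairs contribute 0.
Summing the contributions gives betweenness(I) = 2633/420.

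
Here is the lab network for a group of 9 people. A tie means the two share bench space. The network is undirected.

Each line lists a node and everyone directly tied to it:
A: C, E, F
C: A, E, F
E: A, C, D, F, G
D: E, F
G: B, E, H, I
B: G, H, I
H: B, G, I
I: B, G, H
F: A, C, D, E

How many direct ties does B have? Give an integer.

B is directly tied to G, H, and I. That is 3 neighbors, so the degree of B is 3.

3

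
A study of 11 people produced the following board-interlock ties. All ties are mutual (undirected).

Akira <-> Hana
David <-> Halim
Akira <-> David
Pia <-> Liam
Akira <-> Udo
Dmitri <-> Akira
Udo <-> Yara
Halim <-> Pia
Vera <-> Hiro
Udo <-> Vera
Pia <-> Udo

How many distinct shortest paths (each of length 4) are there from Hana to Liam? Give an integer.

1

The shortest distance is 4, and the only length-4 path is Hana–Akira–Udo–Pia–Liam. So there is exactly 1 shortest path.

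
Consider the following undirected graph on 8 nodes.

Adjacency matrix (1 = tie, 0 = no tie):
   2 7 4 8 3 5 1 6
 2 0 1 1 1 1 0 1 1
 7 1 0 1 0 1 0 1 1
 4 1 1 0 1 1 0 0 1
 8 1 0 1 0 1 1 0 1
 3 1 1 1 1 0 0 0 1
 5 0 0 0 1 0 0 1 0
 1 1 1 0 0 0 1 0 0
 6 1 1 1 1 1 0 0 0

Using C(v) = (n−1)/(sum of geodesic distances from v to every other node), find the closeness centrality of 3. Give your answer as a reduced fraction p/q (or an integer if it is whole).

7/9

Distances from 3: 1:2, 2:1, 4:1, 5:2, 6:1, 7:1, 8:1. Sum = 9.
n = 8, so closeness = 7/9.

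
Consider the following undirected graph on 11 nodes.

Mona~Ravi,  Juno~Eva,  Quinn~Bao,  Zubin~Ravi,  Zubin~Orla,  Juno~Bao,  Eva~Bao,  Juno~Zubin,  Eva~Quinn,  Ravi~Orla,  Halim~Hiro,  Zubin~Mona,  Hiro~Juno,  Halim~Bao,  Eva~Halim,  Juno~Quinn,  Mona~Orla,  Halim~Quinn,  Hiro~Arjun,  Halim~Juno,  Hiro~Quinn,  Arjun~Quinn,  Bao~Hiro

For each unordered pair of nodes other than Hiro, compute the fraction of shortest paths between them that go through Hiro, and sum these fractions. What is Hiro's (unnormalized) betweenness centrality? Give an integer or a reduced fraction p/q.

7/2

Pairs whose geodesics pass through Hiro — Bao–Arjun: 1/2; Juno–Arjun: 1/2; Arjun–Halim: 1/2; Arjun–Ravi: 1/2; Arjun–Orla: 1/2; Arjun–Zubin: 1/2; Arjun–Mona: 1/2.
All other pairs contribute 0.
Summing the contributions gives betweenness(Hiro) = 7/2.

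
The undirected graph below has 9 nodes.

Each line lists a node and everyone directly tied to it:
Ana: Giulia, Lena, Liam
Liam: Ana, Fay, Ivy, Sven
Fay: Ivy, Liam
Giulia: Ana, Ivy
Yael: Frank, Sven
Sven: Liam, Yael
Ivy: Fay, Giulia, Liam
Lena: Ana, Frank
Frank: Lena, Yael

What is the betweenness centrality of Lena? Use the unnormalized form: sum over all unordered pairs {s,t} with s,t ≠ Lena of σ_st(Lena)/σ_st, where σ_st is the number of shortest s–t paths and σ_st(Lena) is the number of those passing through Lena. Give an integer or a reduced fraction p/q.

Pairs whose geodesics pass through Lena — Ivy–Frank: 2/3; Giulia–Frank: 1; Giulia–Yael: 1/3; Ana–Frank: 1; Ana–Yael: 1/2; Frank–Liam: 1/2; Frank–Fay: 1/2.
All other pairs contribute 0.
Summing the contributions gives betweenness(Lena) = 9/2.

9/2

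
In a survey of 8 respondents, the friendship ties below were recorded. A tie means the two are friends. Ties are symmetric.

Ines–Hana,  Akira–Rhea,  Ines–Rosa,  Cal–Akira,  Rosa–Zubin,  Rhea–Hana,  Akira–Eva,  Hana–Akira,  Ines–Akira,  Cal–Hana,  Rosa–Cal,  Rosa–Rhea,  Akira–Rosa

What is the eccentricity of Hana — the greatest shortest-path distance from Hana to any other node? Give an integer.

3

Distances from Hana: Akira:1, Cal:1, Eva:2, Ines:1, Rhea:1, Rosa:2, Zubin:3.
The largest is 3 (to Zubin), so the eccentricity of Hana is 3.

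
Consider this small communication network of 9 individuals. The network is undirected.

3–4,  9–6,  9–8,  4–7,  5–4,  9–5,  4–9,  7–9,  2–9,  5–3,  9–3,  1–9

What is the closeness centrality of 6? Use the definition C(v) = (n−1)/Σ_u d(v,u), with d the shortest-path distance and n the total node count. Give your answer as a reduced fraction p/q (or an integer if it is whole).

Distances from 6: 1:2, 2:2, 3:2, 4:2, 5:2, 7:2, 8:2, 9:1. Sum = 15.
n = 9, so closeness = 8/15.

8/15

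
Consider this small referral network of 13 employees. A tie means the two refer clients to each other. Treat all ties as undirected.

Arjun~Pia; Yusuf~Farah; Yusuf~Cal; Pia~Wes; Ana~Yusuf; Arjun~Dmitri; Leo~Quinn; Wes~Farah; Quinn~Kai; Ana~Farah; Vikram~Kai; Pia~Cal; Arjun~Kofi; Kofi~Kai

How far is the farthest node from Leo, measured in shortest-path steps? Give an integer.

Distances from Leo: Ana:8, Arjun:4, Cal:6, Dmitri:5, Farah:7, Kai:2, Kofi:3, Pia:5, Quinn:1, Vikram:3, Wes:6, Yusuf:7.
The largest is 8 (to Ana), so the eccentricity of Leo is 8.

8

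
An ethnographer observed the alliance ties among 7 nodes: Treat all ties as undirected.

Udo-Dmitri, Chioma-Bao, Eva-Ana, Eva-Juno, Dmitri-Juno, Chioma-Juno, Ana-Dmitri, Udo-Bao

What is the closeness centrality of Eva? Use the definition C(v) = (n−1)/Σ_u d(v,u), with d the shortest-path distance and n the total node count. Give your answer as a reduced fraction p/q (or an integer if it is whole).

1/2

Distances from Eva: Ana:1, Bao:3, Chioma:2, Dmitri:2, Juno:1, Udo:3. Sum = 12.
n = 7, so closeness = 6/12 = 1/2.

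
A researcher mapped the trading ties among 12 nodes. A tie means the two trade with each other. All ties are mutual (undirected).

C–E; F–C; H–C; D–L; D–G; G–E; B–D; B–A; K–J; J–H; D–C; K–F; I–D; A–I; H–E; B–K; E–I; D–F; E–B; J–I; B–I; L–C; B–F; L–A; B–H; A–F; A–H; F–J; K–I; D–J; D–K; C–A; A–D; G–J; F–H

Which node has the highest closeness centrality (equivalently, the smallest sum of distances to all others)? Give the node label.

D

Farness (sum of distances to all others) for each node — A:15, B:15, C:16, D:13, E:17, F:15, G:19, H:16, I:16, J:16, K:17, L:19.
The smallest farness is 13, for D, so D has the highest closeness.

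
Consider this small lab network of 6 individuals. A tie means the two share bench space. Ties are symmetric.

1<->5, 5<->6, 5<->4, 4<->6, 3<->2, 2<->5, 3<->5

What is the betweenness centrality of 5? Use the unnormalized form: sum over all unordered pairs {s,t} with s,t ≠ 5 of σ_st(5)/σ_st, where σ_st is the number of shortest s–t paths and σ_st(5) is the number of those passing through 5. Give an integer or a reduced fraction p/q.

8

Pairs whose geodesics pass through 5 — 2–4: 1; 2–1: 1; 2–6: 1; 4–1: 1; 4–3: 1; 1–6: 1; 1–3: 1; 6–3: 1.
All other pairs contribute 0.
Summing the contributions gives betweenness(5) = 8.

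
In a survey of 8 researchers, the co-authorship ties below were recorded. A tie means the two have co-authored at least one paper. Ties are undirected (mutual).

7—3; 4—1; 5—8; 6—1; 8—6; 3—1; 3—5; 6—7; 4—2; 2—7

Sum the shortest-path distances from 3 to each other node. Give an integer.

Distances from 3: 1:1, 2:2, 4:2, 5:1, 6:2, 7:1, 8:2.
Sum = 1 + 2 + 2 + 1 + 2 + 1 + 2 = 11.

11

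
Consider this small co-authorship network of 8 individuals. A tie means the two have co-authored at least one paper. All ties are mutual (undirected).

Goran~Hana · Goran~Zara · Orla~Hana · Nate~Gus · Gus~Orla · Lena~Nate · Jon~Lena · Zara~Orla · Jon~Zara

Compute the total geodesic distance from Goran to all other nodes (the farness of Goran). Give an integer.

Distances from Goran: Gus:3, Hana:1, Jon:2, Lena:3, Nate:4, Orla:2, Zara:1.
Sum = 3 + 1 + 2 + 3 + 4 + 2 + 1 = 16.

16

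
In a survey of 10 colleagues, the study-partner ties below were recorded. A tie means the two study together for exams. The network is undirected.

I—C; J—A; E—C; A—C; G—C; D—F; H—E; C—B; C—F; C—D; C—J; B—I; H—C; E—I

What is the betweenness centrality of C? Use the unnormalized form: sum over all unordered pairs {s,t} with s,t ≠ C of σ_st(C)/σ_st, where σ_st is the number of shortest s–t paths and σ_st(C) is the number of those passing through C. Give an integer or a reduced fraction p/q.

Pairs whose geodesics pass through C — F–I: 1; F–J: 1; F–E: 1; F–H: 1; F–G: 1; F–B: 1; F–A: 1; I–D: 1; I–J: 1; I–H: 1/2; I–G: 1; I–A: 1; D–J: 1; D–E: 1 … (+17 more pairs).
All other pairs contribute 0.
Summing the contributions gives betweenness(C) = 30.

30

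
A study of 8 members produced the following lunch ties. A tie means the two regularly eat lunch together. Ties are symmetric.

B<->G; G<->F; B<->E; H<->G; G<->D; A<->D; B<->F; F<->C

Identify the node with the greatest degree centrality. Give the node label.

Degrees — A:1, B:3, C:1, D:2, E:1, F:3, G:4, H:1.
The maximum is 4, attained only by G.

G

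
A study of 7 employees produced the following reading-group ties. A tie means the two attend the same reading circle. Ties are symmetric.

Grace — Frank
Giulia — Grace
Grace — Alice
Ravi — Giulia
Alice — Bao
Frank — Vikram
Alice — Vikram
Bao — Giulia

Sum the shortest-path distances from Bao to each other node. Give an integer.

Distances from Bao: Alice:1, Frank:3, Giulia:1, Grace:2, Ravi:2, Vikram:2.
Sum = 1 + 3 + 1 + 2 + 2 + 2 = 11.

11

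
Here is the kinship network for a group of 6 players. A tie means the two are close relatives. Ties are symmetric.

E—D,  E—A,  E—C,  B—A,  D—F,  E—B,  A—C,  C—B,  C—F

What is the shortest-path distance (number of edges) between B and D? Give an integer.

2

One shortest route is B – E – D, which uses 2 edges, and B and D are not directly tied, so nothing shorter exists. So d(B,D) = 2.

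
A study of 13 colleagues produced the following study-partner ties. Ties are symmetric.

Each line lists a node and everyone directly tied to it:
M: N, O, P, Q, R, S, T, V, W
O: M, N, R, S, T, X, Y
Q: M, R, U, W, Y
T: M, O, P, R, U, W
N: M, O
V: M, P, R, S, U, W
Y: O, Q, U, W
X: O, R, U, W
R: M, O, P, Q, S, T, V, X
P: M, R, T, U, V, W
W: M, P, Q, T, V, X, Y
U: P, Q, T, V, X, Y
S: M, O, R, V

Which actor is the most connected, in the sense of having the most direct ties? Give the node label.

Degrees — M:9, N:2, O:7, P:6, Q:5, R:8, S:4, T:6, U:6, V:6, W:7, X:4, Y:4.
The maximum is 9, attained only by M.

M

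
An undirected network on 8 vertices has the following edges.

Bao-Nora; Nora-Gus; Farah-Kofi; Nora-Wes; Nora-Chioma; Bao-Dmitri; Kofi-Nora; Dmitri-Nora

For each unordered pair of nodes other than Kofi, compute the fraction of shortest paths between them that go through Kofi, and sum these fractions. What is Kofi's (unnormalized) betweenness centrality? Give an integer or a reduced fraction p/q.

Pairs whose geodesics pass through Kofi — Nora–Farah: 1; Bao–Farah: 1; Chioma–Farah: 1; Wes–Farah: 1; Farah–Dmitri: 1; Farah–Gus: 1.
All other pairs contribute 0.
Summing the contributions gives betweenness(Kofi) = 6.

6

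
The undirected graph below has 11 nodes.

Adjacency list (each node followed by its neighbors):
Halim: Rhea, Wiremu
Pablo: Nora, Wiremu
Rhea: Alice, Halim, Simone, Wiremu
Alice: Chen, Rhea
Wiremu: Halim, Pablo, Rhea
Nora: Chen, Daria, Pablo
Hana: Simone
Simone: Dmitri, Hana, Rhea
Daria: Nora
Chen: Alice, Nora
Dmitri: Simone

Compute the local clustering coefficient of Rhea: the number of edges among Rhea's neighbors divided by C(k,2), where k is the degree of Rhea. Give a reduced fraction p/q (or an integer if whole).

Rhea's neighbors: Alice, Halim, Simone, and Wiremu (k = 4).
Possible neighbor pairs: C(4,2) = 6. Edges among them: Halim–Wiremu → e = 1.
Clustering(Rhea) = 1/6.

1/6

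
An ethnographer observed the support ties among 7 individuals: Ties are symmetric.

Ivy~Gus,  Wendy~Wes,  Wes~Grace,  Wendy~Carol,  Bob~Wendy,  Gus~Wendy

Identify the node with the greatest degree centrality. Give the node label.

Degrees — Bob:1, Carol:1, Grace:1, Gus:2, Ivy:1, Wendy:4, Wes:2.
The maximum is 4, attained only by Wendy.

Wendy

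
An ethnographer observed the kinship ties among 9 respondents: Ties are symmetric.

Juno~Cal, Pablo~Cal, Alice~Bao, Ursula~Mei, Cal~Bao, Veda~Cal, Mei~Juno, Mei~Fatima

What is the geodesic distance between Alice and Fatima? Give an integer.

One shortest route is Alice – Bao – Cal – Juno – Mei – Fatima, which uses 5 edges, and at distance 4 from Alice we only reach {Mei}, which does not include Fatima. So d(Alice,Fatima) = 5.

5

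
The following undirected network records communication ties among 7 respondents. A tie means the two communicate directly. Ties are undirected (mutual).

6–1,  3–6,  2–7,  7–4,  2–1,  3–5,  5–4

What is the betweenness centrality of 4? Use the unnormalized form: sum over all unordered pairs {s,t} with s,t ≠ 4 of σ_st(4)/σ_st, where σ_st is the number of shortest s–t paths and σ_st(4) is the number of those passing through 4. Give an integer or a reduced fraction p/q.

3

Pairs whose geodesics pass through 4 — 7–3: 1; 7–5: 1; 2–5: 1.
All other pairs contribute 0.
Summing the contributions gives betweenness(4) = 3.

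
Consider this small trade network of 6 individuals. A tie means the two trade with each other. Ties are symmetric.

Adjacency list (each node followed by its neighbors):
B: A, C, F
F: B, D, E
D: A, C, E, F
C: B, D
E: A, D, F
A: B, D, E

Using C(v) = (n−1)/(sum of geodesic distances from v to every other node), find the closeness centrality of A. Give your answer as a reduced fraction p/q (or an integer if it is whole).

5/7

Distances from A: B:1, C:2, D:1, E:1, F:2. Sum = 7.
n = 6, so closeness = 5/7.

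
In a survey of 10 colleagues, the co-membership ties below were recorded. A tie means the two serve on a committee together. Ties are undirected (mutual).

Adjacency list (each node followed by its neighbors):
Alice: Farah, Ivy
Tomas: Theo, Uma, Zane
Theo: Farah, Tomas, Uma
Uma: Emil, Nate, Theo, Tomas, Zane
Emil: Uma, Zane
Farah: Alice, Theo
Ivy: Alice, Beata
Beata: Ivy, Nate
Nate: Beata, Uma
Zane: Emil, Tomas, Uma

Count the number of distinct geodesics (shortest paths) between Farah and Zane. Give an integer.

2

The shortest distance is 3. The length-3 paths are: Farah–Theo–Uma–Zane; Farah–Theo–Tomas–Zane.
That gives 2 distinct shortest paths.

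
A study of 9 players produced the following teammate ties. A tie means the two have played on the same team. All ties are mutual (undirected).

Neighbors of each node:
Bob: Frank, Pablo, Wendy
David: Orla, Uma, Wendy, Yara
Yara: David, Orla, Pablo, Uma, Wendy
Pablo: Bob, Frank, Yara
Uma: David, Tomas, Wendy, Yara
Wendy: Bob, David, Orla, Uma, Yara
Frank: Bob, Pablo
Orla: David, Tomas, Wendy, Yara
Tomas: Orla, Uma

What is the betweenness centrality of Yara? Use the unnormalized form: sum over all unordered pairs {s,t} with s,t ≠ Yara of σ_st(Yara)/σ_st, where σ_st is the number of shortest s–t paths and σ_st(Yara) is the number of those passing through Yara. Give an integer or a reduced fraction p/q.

27/4

Pairs whose geodesics pass through Yara — Pablo–Uma: 1; Pablo–Wendy: 1/2; Pablo–Tomas: 2/2; Pablo–Orla: 1; Pablo–David: 1; Frank–Uma: 1/2; Frank–Tomas: 2/4; Frank–Orla: 1/2; Frank–David: 1/2; Uma–Orla: 1/4.
All other pairs contribute 0.
Summing the contributions gives betweenness(Yara) = 27/4.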